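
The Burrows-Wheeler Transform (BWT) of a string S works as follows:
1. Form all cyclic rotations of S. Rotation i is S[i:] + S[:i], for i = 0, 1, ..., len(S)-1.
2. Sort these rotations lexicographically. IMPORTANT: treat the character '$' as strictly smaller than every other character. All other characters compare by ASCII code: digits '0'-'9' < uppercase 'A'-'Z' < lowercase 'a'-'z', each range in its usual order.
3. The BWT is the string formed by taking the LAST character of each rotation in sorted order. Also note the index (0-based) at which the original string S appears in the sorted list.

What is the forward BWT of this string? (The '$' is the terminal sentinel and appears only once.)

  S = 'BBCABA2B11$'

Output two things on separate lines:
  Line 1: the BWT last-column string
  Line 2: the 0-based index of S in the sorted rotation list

Answer: 11BABC2A$BB
8

Derivation:
All 11 rotations (rotation i = S[i:]+S[:i]):
  rot[0] = BBCABA2B11$
  rot[1] = BCABA2B11$B
  rot[2] = CABA2B11$BB
  rot[3] = ABA2B11$BBC
  rot[4] = BA2B11$BBCA
  rot[5] = A2B11$BBCAB
  rot[6] = 2B11$BBCABA
  rot[7] = B11$BBCABA2
  rot[8] = 11$BBCABA2B
  rot[9] = 1$BBCABA2B1
  rot[10] = $BBCABA2B11
Sorted (with $ < everything):
  sorted[0] = $BBCABA2B11  (last char: '1')
  sorted[1] = 1$BBCABA2B1  (last char: '1')
  sorted[2] = 11$BBCABA2B  (last char: 'B')
  sorted[3] = 2B11$BBCABA  (last char: 'A')
  sorted[4] = A2B11$BBCAB  (last char: 'B')
  sorted[5] = ABA2B11$BBC  (last char: 'C')
  sorted[6] = B11$BBCABA2  (last char: '2')
  sorted[7] = BA2B11$BBCA  (last char: 'A')
  sorted[8] = BBCABA2B11$  (last char: '$')
  sorted[9] = BCABA2B11$B  (last char: 'B')
  sorted[10] = CABA2B11$BB  (last char: 'B')
Last column: 11BABC2A$BB
Original string S is at sorted index 8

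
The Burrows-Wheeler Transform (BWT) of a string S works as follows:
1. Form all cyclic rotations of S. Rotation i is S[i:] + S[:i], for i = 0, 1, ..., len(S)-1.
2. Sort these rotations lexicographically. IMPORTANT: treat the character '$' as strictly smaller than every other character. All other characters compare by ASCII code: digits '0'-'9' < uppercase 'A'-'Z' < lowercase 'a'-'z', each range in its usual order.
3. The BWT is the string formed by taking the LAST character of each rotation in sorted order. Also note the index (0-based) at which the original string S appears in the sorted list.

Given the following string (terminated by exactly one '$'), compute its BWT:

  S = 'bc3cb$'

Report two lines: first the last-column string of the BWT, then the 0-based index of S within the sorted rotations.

Answer: bcc$b3
3

Derivation:
All 6 rotations (rotation i = S[i:]+S[:i]):
  rot[0] = bc3cb$
  rot[1] = c3cb$b
  rot[2] = 3cb$bc
  rot[3] = cb$bc3
  rot[4] = b$bc3c
  rot[5] = $bc3cb
Sorted (with $ < everything):
  sorted[0] = $bc3cb  (last char: 'b')
  sorted[1] = 3cb$bc  (last char: 'c')
  sorted[2] = b$bc3c  (last char: 'c')
  sorted[3] = bc3cb$  (last char: '$')
  sorted[4] = c3cb$b  (last char: 'b')
  sorted[5] = cb$bc3  (last char: '3')
Last column: bcc$b3
Original string S is at sorted index 3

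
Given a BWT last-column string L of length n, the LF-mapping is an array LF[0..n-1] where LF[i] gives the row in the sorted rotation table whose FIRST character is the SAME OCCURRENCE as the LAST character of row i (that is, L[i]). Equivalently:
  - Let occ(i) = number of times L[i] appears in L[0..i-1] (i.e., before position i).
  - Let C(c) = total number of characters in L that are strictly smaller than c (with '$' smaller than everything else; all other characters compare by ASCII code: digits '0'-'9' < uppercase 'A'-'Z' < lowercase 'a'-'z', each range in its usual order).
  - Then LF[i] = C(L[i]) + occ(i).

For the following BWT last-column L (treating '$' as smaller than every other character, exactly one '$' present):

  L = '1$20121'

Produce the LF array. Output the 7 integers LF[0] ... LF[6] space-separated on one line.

Answer: 2 0 5 1 3 6 4

Derivation:
Char counts: '$':1, '0':1, '1':3, '2':2
C (first-col start): C('$')=0, C('0')=1, C('1')=2, C('2')=5
L[0]='1': occ=0, LF[0]=C('1')+0=2+0=2
L[1]='$': occ=0, LF[1]=C('$')+0=0+0=0
L[2]='2': occ=0, LF[2]=C('2')+0=5+0=5
L[3]='0': occ=0, LF[3]=C('0')+0=1+0=1
L[4]='1': occ=1, LF[4]=C('1')+1=2+1=3
L[5]='2': occ=1, LF[5]=C('2')+1=5+1=6
L[6]='1': occ=2, LF[6]=C('1')+2=2+2=4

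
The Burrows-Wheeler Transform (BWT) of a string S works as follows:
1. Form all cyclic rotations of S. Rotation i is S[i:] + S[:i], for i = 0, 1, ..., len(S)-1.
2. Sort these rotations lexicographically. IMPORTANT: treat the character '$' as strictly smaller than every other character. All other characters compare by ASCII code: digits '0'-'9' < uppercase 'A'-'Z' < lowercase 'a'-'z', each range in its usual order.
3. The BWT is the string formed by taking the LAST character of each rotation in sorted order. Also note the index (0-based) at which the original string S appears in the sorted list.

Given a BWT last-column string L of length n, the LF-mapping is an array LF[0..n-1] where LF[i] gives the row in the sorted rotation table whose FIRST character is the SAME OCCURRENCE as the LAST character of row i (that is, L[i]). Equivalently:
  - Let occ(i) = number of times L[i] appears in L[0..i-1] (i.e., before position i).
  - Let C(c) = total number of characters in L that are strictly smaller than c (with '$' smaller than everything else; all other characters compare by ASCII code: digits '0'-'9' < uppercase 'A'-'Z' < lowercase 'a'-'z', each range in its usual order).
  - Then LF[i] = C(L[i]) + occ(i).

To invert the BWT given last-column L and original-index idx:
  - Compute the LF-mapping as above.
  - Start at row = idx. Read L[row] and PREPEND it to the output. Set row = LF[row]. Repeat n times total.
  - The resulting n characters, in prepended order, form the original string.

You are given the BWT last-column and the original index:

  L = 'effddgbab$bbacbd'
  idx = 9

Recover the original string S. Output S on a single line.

Answer: dbbdgbdbcfabfae$

Derivation:
LF mapping: 12 13 14 9 10 15 3 1 4 0 5 6 2 8 7 11
Walk LF starting at row 9, prepending L[row]:
  step 1: row=9, L[9]='$', prepend. Next row=LF[9]=0
  step 2: row=0, L[0]='e', prepend. Next row=LF[0]=12
  step 3: row=12, L[12]='a', prepend. Next row=LF[12]=2
  step 4: row=2, L[2]='f', prepend. Next row=LF[2]=14
  step 5: row=14, L[14]='b', prepend. Next row=LF[14]=7
  step 6: row=7, L[7]='a', prepend. Next row=LF[7]=1
  step 7: row=1, L[1]='f', prepend. Next row=LF[1]=13
  step 8: row=13, L[13]='c', prepend. Next row=LF[13]=8
  step 9: row=8, L[8]='b', prepend. Next row=LF[8]=4
  step 10: row=4, L[4]='d', prepend. Next row=LF[4]=10
  step 11: row=10, L[10]='b', prepend. Next row=LF[10]=5
  step 12: row=5, L[5]='g', prepend. Next row=LF[5]=15
  step 13: row=15, L[15]='d', prepend. Next row=LF[15]=11
  step 14: row=11, L[11]='b', prepend. Next row=LF[11]=6
  step 15: row=6, L[6]='b', prepend. Next row=LF[6]=3
  step 16: row=3, L[3]='d', prepend. Next row=LF[3]=9
Reversed output: dbbdgbdbcfabfae$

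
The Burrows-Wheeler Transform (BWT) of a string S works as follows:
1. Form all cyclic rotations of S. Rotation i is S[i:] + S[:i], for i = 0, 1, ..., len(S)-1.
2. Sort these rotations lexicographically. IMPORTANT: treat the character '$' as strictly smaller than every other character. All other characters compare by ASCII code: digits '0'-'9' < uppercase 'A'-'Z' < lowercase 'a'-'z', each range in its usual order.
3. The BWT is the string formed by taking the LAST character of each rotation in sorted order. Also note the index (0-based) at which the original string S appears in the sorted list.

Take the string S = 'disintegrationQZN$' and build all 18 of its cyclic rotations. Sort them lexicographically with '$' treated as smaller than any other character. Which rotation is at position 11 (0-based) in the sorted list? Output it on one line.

Answer: nQZN$disintegratio

Derivation:
All 18 rotations (rotation i = S[i:]+S[:i]):
  rot[0] = disintegrationQZN$
  rot[1] = isintegrationQZN$d
  rot[2] = sintegrationQZN$di
  rot[3] = integrationQZN$dis
  rot[4] = ntegrationQZN$disi
  rot[5] = tegrationQZN$disin
  rot[6] = egrationQZN$disint
  rot[7] = grationQZN$disinte
  rot[8] = rationQZN$disinteg
  rot[9] = ationQZN$disintegr
  rot[10] = tionQZN$disintegra
  rot[11] = ionQZN$disintegrat
  rot[12] = onQZN$disintegrati
  rot[13] = nQZN$disintegratio
  rot[14] = QZN$disintegration
  rot[15] = ZN$disintegrationQ
  rot[16] = N$disintegrationQZ
  rot[17] = $disintegrationQZN
Sorted (with $ < everything):
  sorted[0] = $disintegrationQZN
  sorted[1] = N$disintegrationQZ
  sorted[2] = QZN$disintegration
  sorted[3] = ZN$disintegrationQ
  sorted[4] = ationQZN$disintegr
  sorted[5] = disintegrationQZN$
  sorted[6] = egrationQZN$disint
  sorted[7] = grationQZN$disinte
  sorted[8] = integrationQZN$dis
  sorted[9] = ionQZN$disintegrat
  sorted[10] = isintegrationQZN$d
  sorted[11] = nQZN$disintegratio
  sorted[12] = ntegrationQZN$disi
  sorted[13] = onQZN$disintegrati
  sorted[14] = rationQZN$disinteg
  sorted[15] = sintegrationQZN$di
  sorted[16] = tegrationQZN$disin
  sorted[17] = tionQZN$disintegra
sorted[11] = nQZN$disintegratio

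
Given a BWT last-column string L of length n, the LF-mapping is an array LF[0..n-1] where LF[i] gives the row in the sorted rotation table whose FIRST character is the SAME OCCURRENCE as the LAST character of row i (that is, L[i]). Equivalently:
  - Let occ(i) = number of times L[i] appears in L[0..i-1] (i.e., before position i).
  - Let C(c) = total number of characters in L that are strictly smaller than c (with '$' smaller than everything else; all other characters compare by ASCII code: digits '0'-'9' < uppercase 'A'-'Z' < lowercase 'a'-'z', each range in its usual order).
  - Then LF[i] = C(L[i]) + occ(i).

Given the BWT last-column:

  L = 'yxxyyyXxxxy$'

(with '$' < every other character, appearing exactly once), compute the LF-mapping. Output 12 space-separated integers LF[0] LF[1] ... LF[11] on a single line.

Answer: 7 2 3 8 9 10 1 4 5 6 11 0

Derivation:
Char counts: '$':1, 'X':1, 'x':5, 'y':5
C (first-col start): C('$')=0, C('X')=1, C('x')=2, C('y')=7
L[0]='y': occ=0, LF[0]=C('y')+0=7+0=7
L[1]='x': occ=0, LF[1]=C('x')+0=2+0=2
L[2]='x': occ=1, LF[2]=C('x')+1=2+1=3
L[3]='y': occ=1, LF[3]=C('y')+1=7+1=8
L[4]='y': occ=2, LF[4]=C('y')+2=7+2=9
L[5]='y': occ=3, LF[5]=C('y')+3=7+3=10
L[6]='X': occ=0, LF[6]=C('X')+0=1+0=1
L[7]='x': occ=2, LF[7]=C('x')+2=2+2=4
L[8]='x': occ=3, LF[8]=C('x')+3=2+3=5
L[9]='x': occ=4, LF[9]=C('x')+4=2+4=6
L[10]='y': occ=4, LF[10]=C('y')+4=7+4=11
L[11]='$': occ=0, LF[11]=C('$')+0=0+0=0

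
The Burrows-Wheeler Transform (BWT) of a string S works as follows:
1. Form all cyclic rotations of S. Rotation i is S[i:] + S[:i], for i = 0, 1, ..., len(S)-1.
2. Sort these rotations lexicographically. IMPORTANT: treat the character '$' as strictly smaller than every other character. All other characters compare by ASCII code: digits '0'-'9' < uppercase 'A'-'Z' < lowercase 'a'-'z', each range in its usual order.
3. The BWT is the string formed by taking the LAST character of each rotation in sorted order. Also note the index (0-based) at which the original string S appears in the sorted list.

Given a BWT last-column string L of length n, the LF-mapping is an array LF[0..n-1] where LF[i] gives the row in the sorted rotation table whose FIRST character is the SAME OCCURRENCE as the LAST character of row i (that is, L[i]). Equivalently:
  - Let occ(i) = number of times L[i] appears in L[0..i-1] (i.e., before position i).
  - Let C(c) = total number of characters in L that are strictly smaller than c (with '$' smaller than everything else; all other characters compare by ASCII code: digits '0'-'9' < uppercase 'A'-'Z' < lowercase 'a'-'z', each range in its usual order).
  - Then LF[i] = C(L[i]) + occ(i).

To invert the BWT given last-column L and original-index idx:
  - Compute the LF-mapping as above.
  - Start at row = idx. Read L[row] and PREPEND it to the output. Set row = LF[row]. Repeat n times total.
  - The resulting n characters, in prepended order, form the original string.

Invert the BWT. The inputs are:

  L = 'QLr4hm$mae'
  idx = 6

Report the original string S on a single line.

LF mapping: 3 2 9 1 6 7 0 8 4 5
Walk LF starting at row 6, prepending L[row]:
  step 1: row=6, L[6]='$', prepend. Next row=LF[6]=0
  step 2: row=0, L[0]='Q', prepend. Next row=LF[0]=3
  step 3: row=3, L[3]='4', prepend. Next row=LF[3]=1
  step 4: row=1, L[1]='L', prepend. Next row=LF[1]=2
  step 5: row=2, L[2]='r', prepend. Next row=LF[2]=9
  step 6: row=9, L[9]='e', prepend. Next row=LF[9]=5
  step 7: row=5, L[5]='m', prepend. Next row=LF[5]=7
  step 8: row=7, L[7]='m', prepend. Next row=LF[7]=8
  step 9: row=8, L[8]='a', prepend. Next row=LF[8]=4
  step 10: row=4, L[4]='h', prepend. Next row=LF[4]=6
Reversed output: hammerL4Q$

Answer: hammerL4Q$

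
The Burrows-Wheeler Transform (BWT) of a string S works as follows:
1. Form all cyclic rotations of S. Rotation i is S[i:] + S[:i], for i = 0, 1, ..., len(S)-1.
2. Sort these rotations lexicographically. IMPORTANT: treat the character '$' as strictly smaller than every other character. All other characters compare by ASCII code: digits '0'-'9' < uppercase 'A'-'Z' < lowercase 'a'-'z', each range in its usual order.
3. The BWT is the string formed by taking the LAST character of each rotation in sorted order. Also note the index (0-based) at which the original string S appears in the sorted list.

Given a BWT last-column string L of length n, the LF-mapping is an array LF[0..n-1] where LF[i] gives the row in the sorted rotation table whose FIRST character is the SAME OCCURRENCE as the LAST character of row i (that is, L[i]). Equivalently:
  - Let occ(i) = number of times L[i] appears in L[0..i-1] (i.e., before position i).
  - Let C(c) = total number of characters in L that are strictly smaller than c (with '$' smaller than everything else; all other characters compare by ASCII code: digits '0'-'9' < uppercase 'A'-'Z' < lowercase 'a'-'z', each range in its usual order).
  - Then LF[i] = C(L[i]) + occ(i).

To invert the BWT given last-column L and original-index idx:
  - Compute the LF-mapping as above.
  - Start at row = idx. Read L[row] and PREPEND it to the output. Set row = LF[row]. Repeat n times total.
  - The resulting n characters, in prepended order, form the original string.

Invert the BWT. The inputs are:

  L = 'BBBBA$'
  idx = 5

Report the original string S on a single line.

Answer: BBABB$

Derivation:
LF mapping: 2 3 4 5 1 0
Walk LF starting at row 5, prepending L[row]:
  step 1: row=5, L[5]='$', prepend. Next row=LF[5]=0
  step 2: row=0, L[0]='B', prepend. Next row=LF[0]=2
  step 3: row=2, L[2]='B', prepend. Next row=LF[2]=4
  step 4: row=4, L[4]='A', prepend. Next row=LF[4]=1
  step 5: row=1, L[1]='B', prepend. Next row=LF[1]=3
  step 6: row=3, L[3]='B', prepend. Next row=LF[3]=5
Reversed output: BBABB$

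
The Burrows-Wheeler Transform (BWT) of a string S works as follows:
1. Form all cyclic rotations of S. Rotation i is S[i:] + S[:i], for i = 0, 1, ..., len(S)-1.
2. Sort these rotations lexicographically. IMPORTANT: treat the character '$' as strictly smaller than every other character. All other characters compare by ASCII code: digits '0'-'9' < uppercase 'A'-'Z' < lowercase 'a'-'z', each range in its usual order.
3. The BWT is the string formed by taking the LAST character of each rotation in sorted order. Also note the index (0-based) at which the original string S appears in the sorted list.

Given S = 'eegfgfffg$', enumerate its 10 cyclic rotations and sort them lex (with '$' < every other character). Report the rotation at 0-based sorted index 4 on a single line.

All 10 rotations (rotation i = S[i:]+S[:i]):
  rot[0] = eegfgfffg$
  rot[1] = egfgfffg$e
  rot[2] = gfgfffg$ee
  rot[3] = fgfffg$eeg
  rot[4] = gfffg$eegf
  rot[5] = fffg$eegfg
  rot[6] = ffg$eegfgf
  rot[7] = fg$eegfgff
  rot[8] = g$eegfgfff
  rot[9] = $eegfgfffg
Sorted (with $ < everything):
  sorted[0] = $eegfgfffg
  sorted[1] = eegfgfffg$
  sorted[2] = egfgfffg$e
  sorted[3] = fffg$eegfg
  sorted[4] = ffg$eegfgf
  sorted[5] = fg$eegfgff
  sorted[6] = fgfffg$eeg
  sorted[7] = g$eegfgfff
  sorted[8] = gfffg$eegf
  sorted[9] = gfgfffg$ee
sorted[4] = ffg$eegfgf

Answer: ffg$eegfgf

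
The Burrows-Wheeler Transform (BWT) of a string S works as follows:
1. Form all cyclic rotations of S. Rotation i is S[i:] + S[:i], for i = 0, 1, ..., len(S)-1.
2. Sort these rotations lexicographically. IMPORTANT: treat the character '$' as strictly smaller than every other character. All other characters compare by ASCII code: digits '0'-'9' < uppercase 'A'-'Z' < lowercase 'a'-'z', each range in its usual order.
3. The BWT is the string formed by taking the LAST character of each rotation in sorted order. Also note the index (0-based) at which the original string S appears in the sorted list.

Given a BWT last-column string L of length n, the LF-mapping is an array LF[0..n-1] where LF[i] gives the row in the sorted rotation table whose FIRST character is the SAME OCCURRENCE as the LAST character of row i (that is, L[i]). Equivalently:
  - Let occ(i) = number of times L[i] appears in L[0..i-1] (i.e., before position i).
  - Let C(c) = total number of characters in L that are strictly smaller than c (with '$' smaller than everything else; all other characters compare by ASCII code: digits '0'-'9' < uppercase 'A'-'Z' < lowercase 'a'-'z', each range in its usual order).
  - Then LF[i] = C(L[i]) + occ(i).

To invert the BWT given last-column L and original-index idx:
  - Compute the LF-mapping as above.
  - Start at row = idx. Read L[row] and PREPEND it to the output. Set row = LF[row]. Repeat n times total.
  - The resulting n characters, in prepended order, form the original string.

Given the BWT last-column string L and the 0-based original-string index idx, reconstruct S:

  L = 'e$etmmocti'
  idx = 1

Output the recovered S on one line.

LF mapping: 2 0 3 8 5 6 7 1 9 4
Walk LF starting at row 1, prepending L[row]:
  step 1: row=1, L[1]='$', prepend. Next row=LF[1]=0
  step 2: row=0, L[0]='e', prepend. Next row=LF[0]=2
  step 3: row=2, L[2]='e', prepend. Next row=LF[2]=3
  step 4: row=3, L[3]='t', prepend. Next row=LF[3]=8
  step 5: row=8, L[8]='t', prepend. Next row=LF[8]=9
  step 6: row=9, L[9]='i', prepend. Next row=LF[9]=4
  step 7: row=4, L[4]='m', prepend. Next row=LF[4]=5
  step 8: row=5, L[5]='m', prepend. Next row=LF[5]=6
  step 9: row=6, L[6]='o', prepend. Next row=LF[6]=7
  step 10: row=7, L[7]='c', prepend. Next row=LF[7]=1
Reversed output: committee$

Answer: committee$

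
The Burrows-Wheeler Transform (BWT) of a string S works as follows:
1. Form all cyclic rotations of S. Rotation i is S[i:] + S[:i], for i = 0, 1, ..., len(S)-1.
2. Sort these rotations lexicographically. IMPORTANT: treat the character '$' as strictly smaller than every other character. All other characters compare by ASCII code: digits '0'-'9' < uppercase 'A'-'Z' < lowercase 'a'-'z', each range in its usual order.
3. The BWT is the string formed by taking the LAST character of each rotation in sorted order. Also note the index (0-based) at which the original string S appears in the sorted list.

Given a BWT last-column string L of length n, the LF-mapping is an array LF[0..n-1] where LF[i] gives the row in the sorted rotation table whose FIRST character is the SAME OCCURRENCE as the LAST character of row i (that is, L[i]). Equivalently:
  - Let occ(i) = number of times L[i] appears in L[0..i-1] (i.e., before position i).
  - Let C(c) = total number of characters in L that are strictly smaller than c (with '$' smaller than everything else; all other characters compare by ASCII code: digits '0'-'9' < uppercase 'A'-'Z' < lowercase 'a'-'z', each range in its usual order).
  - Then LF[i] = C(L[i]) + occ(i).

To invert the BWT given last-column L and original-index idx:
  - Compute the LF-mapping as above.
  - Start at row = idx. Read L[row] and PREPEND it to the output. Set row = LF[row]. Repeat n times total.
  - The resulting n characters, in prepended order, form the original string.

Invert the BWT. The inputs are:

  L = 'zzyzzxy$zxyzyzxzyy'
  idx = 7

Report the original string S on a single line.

LF mapping: 10 11 4 12 13 1 5 0 14 2 6 15 7 16 3 17 8 9
Walk LF starting at row 7, prepending L[row]:
  step 1: row=7, L[7]='$', prepend. Next row=LF[7]=0
  step 2: row=0, L[0]='z', prepend. Next row=LF[0]=10
  step 3: row=10, L[10]='y', prepend. Next row=LF[10]=6
  step 4: row=6, L[6]='y', prepend. Next row=LF[6]=5
  step 5: row=5, L[5]='x', prepend. Next row=LF[5]=1
  step 6: row=1, L[1]='z', prepend. Next row=LF[1]=11
  step 7: row=11, L[11]='z', prepend. Next row=LF[11]=15
  step 8: row=15, L[15]='z', prepend. Next row=LF[15]=17
  step 9: row=17, L[17]='y', prepend. Next row=LF[17]=9
  step 10: row=9, L[9]='x', prepend. Next row=LF[9]=2
  step 11: row=2, L[2]='y', prepend. Next row=LF[2]=4
  step 12: row=4, L[4]='z', prepend. Next row=LF[4]=13
  step 13: row=13, L[13]='z', prepend. Next row=LF[13]=16
  step 14: row=16, L[16]='y', prepend. Next row=LF[16]=8
  step 15: row=8, L[8]='z', prepend. Next row=LF[8]=14
  step 16: row=14, L[14]='x', prepend. Next row=LF[14]=3
  step 17: row=3, L[3]='z', prepend. Next row=LF[3]=12
  step 18: row=12, L[12]='y', prepend. Next row=LF[12]=7
Reversed output: yzxzyzzyxyzzzxyyz$

Answer: yzxzyzzyxyzzzxyyz$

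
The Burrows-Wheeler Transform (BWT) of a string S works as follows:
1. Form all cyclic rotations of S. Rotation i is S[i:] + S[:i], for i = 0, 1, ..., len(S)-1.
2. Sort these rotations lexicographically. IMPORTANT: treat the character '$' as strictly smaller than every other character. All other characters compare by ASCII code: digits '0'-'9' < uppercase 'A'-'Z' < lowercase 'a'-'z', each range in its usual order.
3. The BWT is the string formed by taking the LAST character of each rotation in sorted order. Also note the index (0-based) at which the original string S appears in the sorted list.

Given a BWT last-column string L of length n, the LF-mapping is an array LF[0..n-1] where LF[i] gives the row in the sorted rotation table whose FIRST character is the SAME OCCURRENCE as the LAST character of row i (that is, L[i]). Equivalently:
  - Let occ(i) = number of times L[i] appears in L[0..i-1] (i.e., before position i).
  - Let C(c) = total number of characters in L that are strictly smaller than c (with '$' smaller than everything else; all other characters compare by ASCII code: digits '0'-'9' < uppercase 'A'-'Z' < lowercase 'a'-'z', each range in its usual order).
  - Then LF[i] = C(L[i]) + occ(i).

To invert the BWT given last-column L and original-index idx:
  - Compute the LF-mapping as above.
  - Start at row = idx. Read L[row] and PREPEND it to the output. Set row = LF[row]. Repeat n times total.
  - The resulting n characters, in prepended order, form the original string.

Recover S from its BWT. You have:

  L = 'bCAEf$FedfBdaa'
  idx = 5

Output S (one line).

LF mapping: 8 3 1 4 12 0 5 11 9 13 2 10 6 7
Walk LF starting at row 5, prepending L[row]:
  step 1: row=5, L[5]='$', prepend. Next row=LF[5]=0
  step 2: row=0, L[0]='b', prepend. Next row=LF[0]=8
  step 3: row=8, L[8]='d', prepend. Next row=LF[8]=9
  step 4: row=9, L[9]='f', prepend. Next row=LF[9]=13
  step 5: row=13, L[13]='a', prepend. Next row=LF[13]=7
  step 6: row=7, L[7]='e', prepend. Next row=LF[7]=11
  step 7: row=11, L[11]='d', prepend. Next row=LF[11]=10
  step 8: row=10, L[10]='B', prepend. Next row=LF[10]=2
  step 9: row=2, L[2]='A', prepend. Next row=LF[2]=1
  step 10: row=1, L[1]='C', prepend. Next row=LF[1]=3
  step 11: row=3, L[3]='E', prepend. Next row=LF[3]=4
  step 12: row=4, L[4]='f', prepend. Next row=LF[4]=12
  step 13: row=12, L[12]='a', prepend. Next row=LF[12]=6
  step 14: row=6, L[6]='F', prepend. Next row=LF[6]=5
Reversed output: FafECABdeafdb$

Answer: FafECABdeafdb$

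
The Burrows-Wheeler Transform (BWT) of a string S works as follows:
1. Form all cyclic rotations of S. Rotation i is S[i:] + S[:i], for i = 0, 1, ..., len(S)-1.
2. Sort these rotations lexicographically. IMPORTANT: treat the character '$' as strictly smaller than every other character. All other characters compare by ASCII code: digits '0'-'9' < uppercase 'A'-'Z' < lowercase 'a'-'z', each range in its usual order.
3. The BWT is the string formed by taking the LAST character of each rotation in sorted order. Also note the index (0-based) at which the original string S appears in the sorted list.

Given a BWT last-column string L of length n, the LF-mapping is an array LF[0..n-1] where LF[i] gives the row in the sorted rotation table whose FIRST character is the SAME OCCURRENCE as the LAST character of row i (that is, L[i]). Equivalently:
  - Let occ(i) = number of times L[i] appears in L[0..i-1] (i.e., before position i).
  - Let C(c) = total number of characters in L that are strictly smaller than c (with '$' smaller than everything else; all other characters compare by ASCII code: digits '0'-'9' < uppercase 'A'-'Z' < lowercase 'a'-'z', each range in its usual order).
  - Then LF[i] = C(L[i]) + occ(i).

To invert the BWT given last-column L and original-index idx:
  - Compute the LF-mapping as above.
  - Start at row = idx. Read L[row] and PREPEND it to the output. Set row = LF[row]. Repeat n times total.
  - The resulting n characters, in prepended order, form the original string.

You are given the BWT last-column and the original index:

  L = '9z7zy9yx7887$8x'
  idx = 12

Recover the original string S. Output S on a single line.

Answer: y8z7798xz7y8x9$

Derivation:
LF mapping: 7 13 1 14 11 8 12 9 2 4 5 3 0 6 10
Walk LF starting at row 12, prepending L[row]:
  step 1: row=12, L[12]='$', prepend. Next row=LF[12]=0
  step 2: row=0, L[0]='9', prepend. Next row=LF[0]=7
  step 3: row=7, L[7]='x', prepend. Next row=LF[7]=9
  step 4: row=9, L[9]='8', prepend. Next row=LF[9]=4
  step 5: row=4, L[4]='y', prepend. Next row=LF[4]=11
  step 6: row=11, L[11]='7', prepend. Next row=LF[11]=3
  step 7: row=3, L[3]='z', prepend. Next row=LF[3]=14
  step 8: row=14, L[14]='x', prepend. Next row=LF[14]=10
  step 9: row=10, L[10]='8', prepend. Next row=LF[10]=5
  step 10: row=5, L[5]='9', prepend. Next row=LF[5]=8
  step 11: row=8, L[8]='7', prepend. Next row=LF[8]=2
  step 12: row=2, L[2]='7', prepend. Next row=LF[2]=1
  step 13: row=1, L[1]='z', prepend. Next row=LF[1]=13
  step 14: row=13, L[13]='8', prepend. Next row=LF[13]=6
  step 15: row=6, L[6]='y', prepend. Next row=LF[6]=12
Reversed output: y8z7798xz7y8x9$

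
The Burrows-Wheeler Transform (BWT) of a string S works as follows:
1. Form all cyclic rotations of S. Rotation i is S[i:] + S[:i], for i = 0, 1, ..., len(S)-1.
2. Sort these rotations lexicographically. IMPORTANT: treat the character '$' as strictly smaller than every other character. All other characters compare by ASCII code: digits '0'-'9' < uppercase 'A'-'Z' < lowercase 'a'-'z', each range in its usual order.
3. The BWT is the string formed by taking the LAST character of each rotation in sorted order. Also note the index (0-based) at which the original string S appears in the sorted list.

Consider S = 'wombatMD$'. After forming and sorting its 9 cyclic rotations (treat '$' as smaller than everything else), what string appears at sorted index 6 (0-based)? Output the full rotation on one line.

All 9 rotations (rotation i = S[i:]+S[:i]):
  rot[0] = wombatMD$
  rot[1] = ombatMD$w
  rot[2] = mbatMD$wo
  rot[3] = batMD$wom
  rot[4] = atMD$womb
  rot[5] = tMD$womba
  rot[6] = MD$wombat
  rot[7] = D$wombatM
  rot[8] = $wombatMD
Sorted (with $ < everything):
  sorted[0] = $wombatMD
  sorted[1] = D$wombatM
  sorted[2] = MD$wombat
  sorted[3] = atMD$womb
  sorted[4] = batMD$wom
  sorted[5] = mbatMD$wo
  sorted[6] = ombatMD$w
  sorted[7] = tMD$womba
  sorted[8] = wombatMD$
sorted[6] = ombatMD$w

Answer: ombatMD$w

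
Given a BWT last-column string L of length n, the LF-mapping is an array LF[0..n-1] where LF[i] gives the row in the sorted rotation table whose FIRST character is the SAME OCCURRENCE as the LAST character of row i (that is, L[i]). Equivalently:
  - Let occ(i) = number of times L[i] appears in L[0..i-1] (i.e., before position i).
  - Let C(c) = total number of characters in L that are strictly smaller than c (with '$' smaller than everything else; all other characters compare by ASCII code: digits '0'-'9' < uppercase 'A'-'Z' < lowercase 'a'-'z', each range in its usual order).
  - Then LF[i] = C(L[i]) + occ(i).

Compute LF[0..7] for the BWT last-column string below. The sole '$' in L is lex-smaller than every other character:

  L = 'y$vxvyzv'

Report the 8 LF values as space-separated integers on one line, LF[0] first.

Answer: 5 0 1 4 2 6 7 3

Derivation:
Char counts: '$':1, 'v':3, 'x':1, 'y':2, 'z':1
C (first-col start): C('$')=0, C('v')=1, C('x')=4, C('y')=5, C('z')=7
L[0]='y': occ=0, LF[0]=C('y')+0=5+0=5
L[1]='$': occ=0, LF[1]=C('$')+0=0+0=0
L[2]='v': occ=0, LF[2]=C('v')+0=1+0=1
L[3]='x': occ=0, LF[3]=C('x')+0=4+0=4
L[4]='v': occ=1, LF[4]=C('v')+1=1+1=2
L[5]='y': occ=1, LF[5]=C('y')+1=5+1=6
L[6]='z': occ=0, LF[6]=C('z')+0=7+0=7
L[7]='v': occ=2, LF[7]=C('v')+2=1+2=3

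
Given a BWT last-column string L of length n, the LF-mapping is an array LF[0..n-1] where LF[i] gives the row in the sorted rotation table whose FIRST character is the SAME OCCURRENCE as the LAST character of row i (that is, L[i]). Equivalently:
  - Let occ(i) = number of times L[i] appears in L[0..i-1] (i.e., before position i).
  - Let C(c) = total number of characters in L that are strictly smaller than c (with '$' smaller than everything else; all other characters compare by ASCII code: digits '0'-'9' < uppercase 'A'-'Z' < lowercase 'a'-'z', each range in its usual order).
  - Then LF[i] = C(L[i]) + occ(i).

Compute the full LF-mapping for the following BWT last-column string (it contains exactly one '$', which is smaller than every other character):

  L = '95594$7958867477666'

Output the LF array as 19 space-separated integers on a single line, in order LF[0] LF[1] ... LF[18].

Answer: 16 3 4 17 1 0 10 18 5 14 15 6 11 2 12 13 7 8 9

Derivation:
Char counts: '$':1, '4':2, '5':3, '6':4, '7':4, '8':2, '9':3
C (first-col start): C('$')=0, C('4')=1, C('5')=3, C('6')=6, C('7')=10, C('8')=14, C('9')=16
L[0]='9': occ=0, LF[0]=C('9')+0=16+0=16
L[1]='5': occ=0, LF[1]=C('5')+0=3+0=3
L[2]='5': occ=1, LF[2]=C('5')+1=3+1=4
L[3]='9': occ=1, LF[3]=C('9')+1=16+1=17
L[4]='4': occ=0, LF[4]=C('4')+0=1+0=1
L[5]='$': occ=0, LF[5]=C('$')+0=0+0=0
L[6]='7': occ=0, LF[6]=C('7')+0=10+0=10
L[7]='9': occ=2, LF[7]=C('9')+2=16+2=18
L[8]='5': occ=2, LF[8]=C('5')+2=3+2=5
L[9]='8': occ=0, LF[9]=C('8')+0=14+0=14
L[10]='8': occ=1, LF[10]=C('8')+1=14+1=15
L[11]='6': occ=0, LF[11]=C('6')+0=6+0=6
L[12]='7': occ=1, LF[12]=C('7')+1=10+1=11
L[13]='4': occ=1, LF[13]=C('4')+1=1+1=2
L[14]='7': occ=2, LF[14]=C('7')+2=10+2=12
L[15]='7': occ=3, LF[15]=C('7')+3=10+3=13
L[16]='6': occ=1, LF[16]=C('6')+1=6+1=7
L[17]='6': occ=2, LF[17]=C('6')+2=6+2=8
L[18]='6': occ=3, LF[18]=C('6')+3=6+3=9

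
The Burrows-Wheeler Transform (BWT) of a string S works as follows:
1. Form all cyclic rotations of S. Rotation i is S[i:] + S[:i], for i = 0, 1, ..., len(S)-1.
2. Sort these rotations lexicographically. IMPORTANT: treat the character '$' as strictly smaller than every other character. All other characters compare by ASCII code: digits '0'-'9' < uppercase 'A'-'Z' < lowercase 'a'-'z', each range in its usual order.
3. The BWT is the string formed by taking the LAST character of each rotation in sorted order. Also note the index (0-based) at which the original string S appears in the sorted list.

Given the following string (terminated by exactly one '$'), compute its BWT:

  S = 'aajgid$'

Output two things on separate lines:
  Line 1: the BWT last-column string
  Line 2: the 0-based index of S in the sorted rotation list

All 7 rotations (rotation i = S[i:]+S[:i]):
  rot[0] = aajgid$
  rot[1] = ajgid$a
  rot[2] = jgid$aa
  rot[3] = gid$aaj
  rot[4] = id$aajg
  rot[5] = d$aajgi
  rot[6] = $aajgid
Sorted (with $ < everything):
  sorted[0] = $aajgid  (last char: 'd')
  sorted[1] = aajgid$  (last char: '$')
  sorted[2] = ajgid$a  (last char: 'a')
  sorted[3] = d$aajgi  (last char: 'i')
  sorted[4] = gid$aaj  (last char: 'j')
  sorted[5] = id$aajg  (last char: 'g')
  sorted[6] = jgid$aa  (last char: 'a')
Last column: d$aijga
Original string S is at sorted index 1

Answer: d$aijga
1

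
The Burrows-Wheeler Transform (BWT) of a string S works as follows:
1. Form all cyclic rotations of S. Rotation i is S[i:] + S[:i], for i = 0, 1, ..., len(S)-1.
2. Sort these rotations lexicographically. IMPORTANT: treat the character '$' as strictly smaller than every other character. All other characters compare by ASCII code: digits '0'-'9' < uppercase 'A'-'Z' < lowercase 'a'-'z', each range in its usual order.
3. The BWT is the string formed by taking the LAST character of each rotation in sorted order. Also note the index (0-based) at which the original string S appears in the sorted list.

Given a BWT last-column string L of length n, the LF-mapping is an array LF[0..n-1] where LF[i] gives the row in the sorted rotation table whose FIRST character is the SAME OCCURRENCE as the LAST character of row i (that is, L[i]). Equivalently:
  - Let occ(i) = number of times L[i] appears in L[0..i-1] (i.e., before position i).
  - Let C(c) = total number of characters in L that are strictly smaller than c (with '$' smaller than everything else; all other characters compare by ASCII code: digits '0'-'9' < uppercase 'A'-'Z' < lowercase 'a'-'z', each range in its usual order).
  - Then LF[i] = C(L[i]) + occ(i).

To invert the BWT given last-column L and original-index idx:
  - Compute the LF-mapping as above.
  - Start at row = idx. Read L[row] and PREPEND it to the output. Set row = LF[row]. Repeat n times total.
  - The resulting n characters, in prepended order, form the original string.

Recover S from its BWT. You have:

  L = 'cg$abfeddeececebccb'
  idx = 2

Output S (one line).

Answer: bbgabeecdceedcecfc$

Derivation:
LF mapping: 5 18 0 1 2 17 12 10 11 13 14 6 15 7 16 3 8 9 4
Walk LF starting at row 2, prepending L[row]:
  step 1: row=2, L[2]='$', prepend. Next row=LF[2]=0
  step 2: row=0, L[0]='c', prepend. Next row=LF[0]=5
  step 3: row=5, L[5]='f', prepend. Next row=LF[5]=17
  step 4: row=17, L[17]='c', prepend. Next row=LF[17]=9
  step 5: row=9, L[9]='e', prepend. Next row=LF[9]=13
  step 6: row=13, L[13]='c', prepend. Next row=LF[13]=7
  step 7: row=7, L[7]='d', prepend. Next row=LF[7]=10
  step 8: row=10, L[10]='e', prepend. Next row=LF[10]=14
  step 9: row=14, L[14]='e', prepend. Next row=LF[14]=16
  step 10: row=16, L[16]='c', prepend. Next row=LF[16]=8
  step 11: row=8, L[8]='d', prepend. Next row=LF[8]=11
  step 12: row=11, L[11]='c', prepend. Next row=LF[11]=6
  step 13: row=6, L[6]='e', prepend. Next row=LF[6]=12
  step 14: row=12, L[12]='e', prepend. Next row=LF[12]=15
  step 15: row=15, L[15]='b', prepend. Next row=LF[15]=3
  step 16: row=3, L[3]='a', prepend. Next row=LF[3]=1
  step 17: row=1, L[1]='g', prepend. Next row=LF[1]=18
  step 18: row=18, L[18]='b', prepend. Next row=LF[18]=4
  step 19: row=4, L[4]='b', prepend. Next row=LF[4]=2
Reversed output: bbgabeecdceedcecfc$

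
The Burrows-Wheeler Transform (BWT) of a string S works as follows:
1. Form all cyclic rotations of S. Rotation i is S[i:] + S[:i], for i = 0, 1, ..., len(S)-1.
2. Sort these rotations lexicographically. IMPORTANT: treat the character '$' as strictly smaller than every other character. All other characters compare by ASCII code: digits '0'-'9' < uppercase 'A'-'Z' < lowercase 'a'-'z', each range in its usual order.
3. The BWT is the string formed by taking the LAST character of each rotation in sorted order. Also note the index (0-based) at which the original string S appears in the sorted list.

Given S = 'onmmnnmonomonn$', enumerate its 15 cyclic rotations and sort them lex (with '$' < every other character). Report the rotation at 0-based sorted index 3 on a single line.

Answer: monn$onmmnnmono

Derivation:
All 15 rotations (rotation i = S[i:]+S[:i]):
  rot[0] = onmmnnmonomonn$
  rot[1] = nmmnnmonomonn$o
  rot[2] = mmnnmonomonn$on
  rot[3] = mnnmonomonn$onm
  rot[4] = nnmonomonn$onmm
  rot[5] = nmonomonn$onmmn
  rot[6] = monomonn$onmmnn
  rot[7] = onomonn$onmmnnm
  rot[8] = nomonn$onmmnnmo
  rot[9] = omonn$onmmnnmon
  rot[10] = monn$onmmnnmono
  rot[11] = onn$onmmnnmonom
  rot[12] = nn$onmmnnmonomo
  rot[13] = n$onmmnnmonomon
  rot[14] = $onmmnnmonomonn
Sorted (with $ < everything):
  sorted[0] = $onmmnnmonomonn
  sorted[1] = mmnnmonomonn$on
  sorted[2] = mnnmonomonn$onm
  sorted[3] = monn$onmmnnmono
  sorted[4] = monomonn$onmmnn
  sorted[5] = n$onmmnnmonomon
  sorted[6] = nmmnnmonomonn$o
  sorted[7] = nmonomonn$onmmn
  sorted[8] = nn$onmmnnmonomo
  sorted[9] = nnmonomonn$onmm
  sorted[10] = nomonn$onmmnnmo
  sorted[11] = omonn$onmmnnmon
  sorted[12] = onmmnnmonomonn$
  sorted[13] = onn$onmmnnmonom
  sorted[14] = onomonn$onmmnnm
sorted[3] = monn$onmmnnmono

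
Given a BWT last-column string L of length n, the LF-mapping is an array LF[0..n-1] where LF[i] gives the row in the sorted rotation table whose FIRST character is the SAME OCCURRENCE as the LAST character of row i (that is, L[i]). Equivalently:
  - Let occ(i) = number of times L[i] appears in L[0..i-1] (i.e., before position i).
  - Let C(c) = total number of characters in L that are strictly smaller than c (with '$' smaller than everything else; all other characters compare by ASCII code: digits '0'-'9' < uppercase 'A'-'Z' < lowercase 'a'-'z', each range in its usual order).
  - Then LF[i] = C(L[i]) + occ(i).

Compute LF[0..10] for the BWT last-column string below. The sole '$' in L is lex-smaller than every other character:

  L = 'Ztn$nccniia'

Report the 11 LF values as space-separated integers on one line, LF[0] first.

Char counts: '$':1, 'Z':1, 'a':1, 'c':2, 'i':2, 'n':3, 't':1
C (first-col start): C('$')=0, C('Z')=1, C('a')=2, C('c')=3, C('i')=5, C('n')=7, C('t')=10
L[0]='Z': occ=0, LF[0]=C('Z')+0=1+0=1
L[1]='t': occ=0, LF[1]=C('t')+0=10+0=10
L[2]='n': occ=0, LF[2]=C('n')+0=7+0=7
L[3]='$': occ=0, LF[3]=C('$')+0=0+0=0
L[4]='n': occ=1, LF[4]=C('n')+1=7+1=8
L[5]='c': occ=0, LF[5]=C('c')+0=3+0=3
L[6]='c': occ=1, LF[6]=C('c')+1=3+1=4
L[7]='n': occ=2, LF[7]=C('n')+2=7+2=9
L[8]='i': occ=0, LF[8]=C('i')+0=5+0=5
L[9]='i': occ=1, LF[9]=C('i')+1=5+1=6
L[10]='a': occ=0, LF[10]=C('a')+0=2+0=2

Answer: 1 10 7 0 8 3 4 9 5 6 2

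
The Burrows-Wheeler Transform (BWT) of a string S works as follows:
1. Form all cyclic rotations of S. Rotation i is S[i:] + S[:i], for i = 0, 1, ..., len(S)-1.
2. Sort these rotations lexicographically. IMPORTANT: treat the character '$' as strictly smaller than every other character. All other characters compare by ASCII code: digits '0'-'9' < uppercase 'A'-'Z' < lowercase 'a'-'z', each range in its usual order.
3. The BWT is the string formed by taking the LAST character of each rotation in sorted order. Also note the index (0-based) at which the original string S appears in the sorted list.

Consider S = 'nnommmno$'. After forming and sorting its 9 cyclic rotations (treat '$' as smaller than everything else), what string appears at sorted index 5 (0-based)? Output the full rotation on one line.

Answer: no$nnommm

Derivation:
All 9 rotations (rotation i = S[i:]+S[:i]):
  rot[0] = nnommmno$
  rot[1] = nommmno$n
  rot[2] = ommmno$nn
  rot[3] = mmmno$nno
  rot[4] = mmno$nnom
  rot[5] = mno$nnomm
  rot[6] = no$nnommm
  rot[7] = o$nnommmn
  rot[8] = $nnommmno
Sorted (with $ < everything):
  sorted[0] = $nnommmno
  sorted[1] = mmmno$nno
  sorted[2] = mmno$nnom
  sorted[3] = mno$nnomm
  sorted[4] = nnommmno$
  sorted[5] = no$nnommm
  sorted[6] = nommmno$n
  sorted[7] = o$nnommmn
  sorted[8] = ommmno$nn
sorted[5] = no$nnommm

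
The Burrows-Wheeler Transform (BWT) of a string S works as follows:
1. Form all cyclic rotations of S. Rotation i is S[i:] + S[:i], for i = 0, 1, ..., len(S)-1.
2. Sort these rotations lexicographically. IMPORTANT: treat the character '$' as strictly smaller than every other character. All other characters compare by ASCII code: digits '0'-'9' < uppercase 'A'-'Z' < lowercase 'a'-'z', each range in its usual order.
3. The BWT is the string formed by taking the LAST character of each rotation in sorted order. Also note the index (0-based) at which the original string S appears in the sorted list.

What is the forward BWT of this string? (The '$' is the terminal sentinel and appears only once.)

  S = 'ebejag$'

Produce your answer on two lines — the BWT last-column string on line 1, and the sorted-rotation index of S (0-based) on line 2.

All 7 rotations (rotation i = S[i:]+S[:i]):
  rot[0] = ebejag$
  rot[1] = bejag$e
  rot[2] = ejag$eb
  rot[3] = jag$ebe
  rot[4] = ag$ebej
  rot[5] = g$ebeja
  rot[6] = $ebejag
Sorted (with $ < everything):
  sorted[0] = $ebejag  (last char: 'g')
  sorted[1] = ag$ebej  (last char: 'j')
  sorted[2] = bejag$e  (last char: 'e')
  sorted[3] = ebejag$  (last char: '$')
  sorted[4] = ejag$eb  (last char: 'b')
  sorted[5] = g$ebeja  (last char: 'a')
  sorted[6] = jag$ebe  (last char: 'e')
Last column: gje$bae
Original string S is at sorted index 3

Answer: gje$bae
3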